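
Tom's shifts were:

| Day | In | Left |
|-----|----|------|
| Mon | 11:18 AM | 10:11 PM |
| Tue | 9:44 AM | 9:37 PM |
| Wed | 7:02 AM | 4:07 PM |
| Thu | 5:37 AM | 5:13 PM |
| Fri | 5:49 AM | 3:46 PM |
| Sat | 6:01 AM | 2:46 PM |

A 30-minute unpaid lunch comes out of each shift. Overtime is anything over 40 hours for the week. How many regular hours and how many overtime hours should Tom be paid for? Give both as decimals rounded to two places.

Regular 40.00 hours, overtime 19.15 hours

Mon: 11:18 AM–10:11 PM = 10 h 53 min; less 30 min break → 10 h 23 min
Tue: 9:44 AM–9:37 PM = 11 h 53 min; less 30 min break → 11 h 23 min
Wed: 7:02 AM–4:07 PM = 9 h 5 min; less 30 min break → 8 h 35 min
Thu: 5:37 AM–5:13 PM = 11 h 36 min; less 30 min break → 11 h 6 min
Fri: 5:49 AM–3:46 PM = 9 h 57 min; less 30 min break → 9 h 27 min
Sat: 6:01 AM–2:46 PM = 8 h 45 min; less 30 min break → 8 h 15 min
Total worked: 59 h 9 min = 59.15 h.
Threshold 40 h → overtime 19 h 9 min, regular 40 h 0 min.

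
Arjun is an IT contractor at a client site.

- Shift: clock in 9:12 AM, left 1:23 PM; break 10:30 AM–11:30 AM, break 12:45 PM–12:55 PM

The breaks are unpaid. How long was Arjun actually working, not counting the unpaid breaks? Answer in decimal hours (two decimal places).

Shift: 9:12 AM–1:23 PM = 4 h 11 min; less 70 min break → 3 h 1 min

3.02 hours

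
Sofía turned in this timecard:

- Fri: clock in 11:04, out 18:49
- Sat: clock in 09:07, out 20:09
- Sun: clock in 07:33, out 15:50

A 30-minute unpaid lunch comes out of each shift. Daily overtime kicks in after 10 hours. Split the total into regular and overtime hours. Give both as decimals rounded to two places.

Fri: 11:04–18:49 = 7 h 45 min; less 30 min break → 7 h 15 min
Sat: 09:07–20:09 = 11 h 2 min; less 30 min break → 10 h 32 min
Sun: 07:33–15:50 = 8 h 17 min; less 30 min break → 7 h 47 min
Fri reg 7 h 15 min / OT 0 h 0 min; Sat reg 10 h 0 min / OT 0 h 32 min; Sun reg 7 h 47 min / OT 0 h 0 min.
Totals: regular 25 h 2 min, overtime 0 h 32 min.

Regular 25.03 hours, overtime 0.53 hours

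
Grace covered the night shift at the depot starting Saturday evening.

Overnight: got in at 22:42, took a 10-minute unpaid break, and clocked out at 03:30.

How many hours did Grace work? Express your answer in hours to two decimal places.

Overnight: 22:42 → midnight = 1 h 18 min; midnight → 03:30 = 3 h 30 min; span 4 h 48 min; less 10 min break → 4 h 38 min

4.63 hours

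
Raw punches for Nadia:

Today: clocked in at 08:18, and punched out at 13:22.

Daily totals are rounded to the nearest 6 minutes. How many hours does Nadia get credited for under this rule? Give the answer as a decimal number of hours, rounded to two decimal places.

Today: 08:18–13:22 = 5 h 4 min → rounds to 5 h 6 min

5.10 hours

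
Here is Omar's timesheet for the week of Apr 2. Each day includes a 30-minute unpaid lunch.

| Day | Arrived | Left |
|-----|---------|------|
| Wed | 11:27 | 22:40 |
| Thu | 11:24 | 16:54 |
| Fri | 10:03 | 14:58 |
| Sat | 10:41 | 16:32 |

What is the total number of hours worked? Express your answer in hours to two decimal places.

Wed: 11:27–22:40 = 11 h 13 min; less 30 min break → 10 h 43 min
Thu: 11:24–16:54 = 5 h 30 min; less 30 min break → 5 h 0 min
Fri: 10:03–14:58 = 4 h 55 min; less 30 min break → 4 h 25 min
Sat: 10:41–16:32 = 5 h 51 min; less 30 min break → 5 h 21 min
Total: 10 h 43 min + 5 h 0 min + 4 h 25 min + 5 h 21 min = 25 h 29 min.

25.48 hours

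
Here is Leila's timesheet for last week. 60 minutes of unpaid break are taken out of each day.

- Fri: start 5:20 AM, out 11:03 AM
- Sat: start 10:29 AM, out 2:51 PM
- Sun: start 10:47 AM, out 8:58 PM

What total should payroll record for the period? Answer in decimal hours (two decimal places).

Fri: 5:20 AM–11:03 AM = 5 h 43 min; less 60 min break → 4 h 43 min
Sat: 10:29 AM–2:51 PM = 4 h 22 min; less 60 min break → 3 h 22 min
Sun: 10:47 AM–8:58 PM = 10 h 11 min; less 60 min break → 9 h 11 min
Total: 4 h 43 min + 3 h 22 min + 9 h 11 min = 17 h 16 min.

17.27 hours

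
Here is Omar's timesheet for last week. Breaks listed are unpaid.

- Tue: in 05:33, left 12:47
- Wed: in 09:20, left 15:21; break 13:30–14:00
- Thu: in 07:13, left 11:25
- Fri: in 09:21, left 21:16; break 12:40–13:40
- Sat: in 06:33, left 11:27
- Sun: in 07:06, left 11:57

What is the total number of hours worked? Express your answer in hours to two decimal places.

37.62 hours

Tue: 05:33–12:47 = 7 h 14 min
Wed: 09:20–15:21 = 6 h 1 min; less 30 min break → 5 h 31 min
Thu: 07:13–11:25 = 4 h 12 min
Fri: 09:21–21:16 = 11 h 55 min; less 60 min break → 10 h 55 min
Sat: 06:33–11:27 = 4 h 54 min
Sun: 07:06–11:57 = 4 h 51 min
Total: 7 h 14 min + 5 h 31 min + 4 h 12 min + 10 h 55 min + 4 h 54 min + 4 h 51 min = 37 h 37 min.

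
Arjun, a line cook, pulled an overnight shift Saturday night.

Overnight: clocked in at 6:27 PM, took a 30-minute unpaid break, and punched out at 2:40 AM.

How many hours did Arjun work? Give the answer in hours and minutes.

Overnight: 6:27 PM → midnight = 5 h 33 min; midnight → 2:40 AM = 2 h 40 min; span 8 h 13 min; less 30 min break → 7 h 43 min

7 h 43 min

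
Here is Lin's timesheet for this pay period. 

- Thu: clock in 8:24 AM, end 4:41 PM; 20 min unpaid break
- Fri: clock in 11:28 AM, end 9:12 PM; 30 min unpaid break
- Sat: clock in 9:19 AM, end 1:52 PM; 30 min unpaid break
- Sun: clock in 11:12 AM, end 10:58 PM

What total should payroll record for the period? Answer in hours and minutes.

33 h 0 min

Thu: 8:24 AM–4:41 PM = 8 h 17 min; less 20 min break → 7 h 57 min
Fri: 11:28 AM–9:12 PM = 9 h 44 min; less 30 min break → 9 h 14 min
Sat: 9:19 AM–1:52 PM = 4 h 33 min; less 30 min break → 4 h 3 min
Sun: 11:12 AM–10:58 PM = 11 h 46 min
Total: 7 h 57 min + 9 h 14 min + 4 h 3 min + 11 h 46 min = 33 h 0 min.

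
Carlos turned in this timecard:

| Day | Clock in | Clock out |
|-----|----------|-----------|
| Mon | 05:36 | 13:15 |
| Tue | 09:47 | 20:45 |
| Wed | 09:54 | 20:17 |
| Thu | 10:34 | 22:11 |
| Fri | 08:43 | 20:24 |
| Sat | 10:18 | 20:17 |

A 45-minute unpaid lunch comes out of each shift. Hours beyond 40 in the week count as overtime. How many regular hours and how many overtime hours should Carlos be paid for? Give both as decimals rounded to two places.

Regular 40.00 hours, overtime 17.78 hours

Mon: 05:36–13:15 = 7 h 39 min; less 45 min break → 6 h 54 min
Tue: 09:47–20:45 = 10 h 58 min; less 45 min break → 10 h 13 min
Wed: 09:54–20:17 = 10 h 23 min; less 45 min break → 9 h 38 min
Thu: 10:34–22:11 = 11 h 37 min; less 45 min break → 10 h 52 min
Fri: 08:43–20:24 = 11 h 41 min; less 45 min break → 10 h 56 min
Sat: 10:18–20:17 = 9 h 59 min; less 45 min break → 9 h 14 min
Total worked: 57 h 47 min = 57.78 h.
Threshold 40 h → overtime 17 h 47 min, regular 40 h 0 min.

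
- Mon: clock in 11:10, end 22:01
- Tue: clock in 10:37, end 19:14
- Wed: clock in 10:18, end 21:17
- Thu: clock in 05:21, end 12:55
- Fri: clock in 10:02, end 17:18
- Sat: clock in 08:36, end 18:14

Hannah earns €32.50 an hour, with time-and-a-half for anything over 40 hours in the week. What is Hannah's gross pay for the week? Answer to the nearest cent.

€2027.19

Mon: 11:10–22:01 = 10 h 51 min
Tue: 10:37–19:14 = 8 h 37 min
Wed: 10:18–21:17 = 10 h 59 min
Thu: 05:21–12:55 = 7 h 34 min
Fri: 10:02–17:18 = 7 h 16 min
Sat: 08:36–18:14 = 9 h 38 min
Total worked: 54 h 55 min = 3295 min.
Regular 40 h 0 min = 2400 min at €32.50/h; overtime 14 h 55 min = 895 min at €48.75/h.
Pay = (2400 × €32.50 + 895 × €48.75) ÷ 60 = €2027.19.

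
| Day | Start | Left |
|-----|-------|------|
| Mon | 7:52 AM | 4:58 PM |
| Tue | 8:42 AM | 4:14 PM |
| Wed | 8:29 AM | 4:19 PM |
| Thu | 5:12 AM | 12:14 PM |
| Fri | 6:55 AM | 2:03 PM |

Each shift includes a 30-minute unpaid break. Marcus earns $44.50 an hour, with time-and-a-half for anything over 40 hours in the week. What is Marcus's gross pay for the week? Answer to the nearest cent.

$1607.93

Mon: 7:52 AM–4:58 PM = 9 h 6 min; less 30 min break → 8 h 36 min
Tue: 8:42 AM–4:14 PM = 7 h 32 min; less 30 min break → 7 h 2 min
Wed: 8:29 AM–4:19 PM = 7 h 50 min; less 30 min break → 7 h 20 min
Thu: 5:12 AM–12:14 PM = 7 h 2 min; less 30 min break → 6 h 32 min
Fri: 6:55 AM–2:03 PM = 7 h 8 min; less 30 min break → 6 h 38 min
Total worked: 36 h 8 min = 2168 min.
Regular 36 h 8 min = 2168 min at $44.50/h; overtime 0 h 0 min = 0 min at $66.75/h.
Pay = (2168 × $44.50 + 0 × $66.75) ÷ 60 = $1607.93.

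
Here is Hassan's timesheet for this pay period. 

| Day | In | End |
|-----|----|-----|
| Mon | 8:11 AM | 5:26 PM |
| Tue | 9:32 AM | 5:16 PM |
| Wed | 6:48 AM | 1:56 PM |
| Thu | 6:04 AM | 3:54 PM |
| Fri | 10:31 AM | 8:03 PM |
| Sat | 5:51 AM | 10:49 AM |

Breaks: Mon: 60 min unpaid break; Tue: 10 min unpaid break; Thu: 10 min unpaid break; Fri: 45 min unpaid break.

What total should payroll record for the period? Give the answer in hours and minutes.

Mon: 8:11 AM–5:26 PM = 9 h 15 min; less 60 min break → 8 h 15 min
Tue: 9:32 AM–5:16 PM = 7 h 44 min; less 10 min break → 7 h 34 min
Wed: 6:48 AM–1:56 PM = 7 h 8 min
Thu: 6:04 AM–3:54 PM = 9 h 50 min; less 10 min break → 9 h 40 min
Fri: 10:31 AM–8:03 PM = 9 h 32 min; less 45 min break → 8 h 47 min
Sat: 5:51 AM–10:49 AM = 4 h 58 min
Total: 8 h 15 min + 7 h 34 min + 7 h 8 min + 9 h 40 min + 8 h 47 min + 4 h 58 min = 46 h 22 min.

46 h 22 min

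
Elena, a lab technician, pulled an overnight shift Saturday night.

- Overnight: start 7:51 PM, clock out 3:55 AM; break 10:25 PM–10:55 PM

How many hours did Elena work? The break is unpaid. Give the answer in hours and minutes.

Overnight: 7:51 PM → midnight = 4 h 9 min; midnight → 3:55 AM = 3 h 55 min; span 8 h 4 min; less 30 min break → 7 h 34 min

7 h 34 min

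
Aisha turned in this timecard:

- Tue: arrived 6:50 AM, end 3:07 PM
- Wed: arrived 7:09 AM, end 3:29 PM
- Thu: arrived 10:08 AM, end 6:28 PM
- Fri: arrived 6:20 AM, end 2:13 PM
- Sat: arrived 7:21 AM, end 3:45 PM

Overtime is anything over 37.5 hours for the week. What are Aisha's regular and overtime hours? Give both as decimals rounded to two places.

Tue: 6:50 AM–3:07 PM = 8 h 17 min
Wed: 7:09 AM–3:29 PM = 8 h 20 min
Thu: 10:08 AM–6:28 PM = 8 h 20 min
Fri: 6:20 AM–2:13 PM = 7 h 53 min
Sat: 7:21 AM–3:45 PM = 8 h 24 min
Total worked: 41 h 14 min = 41.23 h.
Threshold 37.5 h → overtime 3 h 44 min, regular 37 h 30 min.

Regular 37.50 hours, overtime 3.73 hours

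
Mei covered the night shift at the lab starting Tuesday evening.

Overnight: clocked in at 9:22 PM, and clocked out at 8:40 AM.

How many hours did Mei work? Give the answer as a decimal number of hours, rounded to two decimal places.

Overnight: 9:22 PM → midnight = 2 h 38 min; midnight → 8:40 AM = 8 h 40 min; span 11 h 18 min

11.30 hours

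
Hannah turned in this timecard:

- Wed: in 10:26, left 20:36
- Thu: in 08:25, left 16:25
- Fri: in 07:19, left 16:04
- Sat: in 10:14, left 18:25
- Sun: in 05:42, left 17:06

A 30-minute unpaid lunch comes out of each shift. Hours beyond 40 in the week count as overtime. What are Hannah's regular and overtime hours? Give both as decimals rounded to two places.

Wed: 10:26–20:36 = 10 h 10 min; less 30 min break → 9 h 40 min
Thu: 08:25–16:25 = 8 h 0 min; less 30 min break → 7 h 30 min
Fri: 07:19–16:04 = 8 h 45 min; less 30 min break → 8 h 15 min
Sat: 10:14–18:25 = 8 h 11 min; less 30 min break → 7 h 41 min
Sun: 05:42–17:06 = 11 h 24 min; less 30 min break → 10 h 54 min
Total worked: 44 h 0 min = 44.00 h.
Threshold 40 h → overtime 4 h 0 min, regular 40 h 0 min.

Regular 40.00 hours, overtime 4.00 hours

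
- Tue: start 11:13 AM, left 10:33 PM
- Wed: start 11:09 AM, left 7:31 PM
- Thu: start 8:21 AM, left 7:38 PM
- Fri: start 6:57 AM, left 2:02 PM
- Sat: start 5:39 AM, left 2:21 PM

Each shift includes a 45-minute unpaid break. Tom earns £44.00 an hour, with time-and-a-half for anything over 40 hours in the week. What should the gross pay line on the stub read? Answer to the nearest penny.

£1959.10

Tue: 11:13 AM–10:33 PM = 11 h 20 min; less 45 min break → 10 h 35 min
Wed: 11:09 AM–7:31 PM = 8 h 22 min; less 45 min break → 7 h 37 min
Thu: 8:21 AM–7:38 PM = 11 h 17 min; less 45 min break → 10 h 32 min
Fri: 6:57 AM–2:02 PM = 7 h 5 min; less 45 min break → 6 h 20 min
Sat: 5:39 AM–2:21 PM = 8 h 42 min; less 45 min break → 7 h 57 min
Total worked: 43 h 1 min = 2581 min.
Regular 40 h 0 min = 2400 min at £44.00/h; overtime 3 h 1 min = 181 min at £66.00/h.
Pay = (2400 × £44.00 + 181 × £66.00) ÷ 60 = £1959.10.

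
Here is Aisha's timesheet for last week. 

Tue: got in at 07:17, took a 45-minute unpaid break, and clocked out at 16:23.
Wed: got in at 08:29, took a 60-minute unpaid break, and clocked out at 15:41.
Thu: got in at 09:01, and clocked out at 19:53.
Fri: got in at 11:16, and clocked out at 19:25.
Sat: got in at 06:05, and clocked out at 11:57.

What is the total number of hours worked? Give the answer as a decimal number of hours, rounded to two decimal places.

Tue: 07:17–16:23 = 9 h 6 min; less 45 min break → 8 h 21 min
Wed: 08:29–15:41 = 7 h 12 min; less 60 min break → 6 h 12 min
Thu: 09:01–19:53 = 10 h 52 min
Fri: 11:16–19:25 = 8 h 9 min
Sat: 06:05–11:57 = 5 h 52 min
Total: 8 h 21 min + 6 h 12 min + 10 h 52 min + 8 h 9 min + 5 h 52 min = 39 h 26 min.

39.43 hours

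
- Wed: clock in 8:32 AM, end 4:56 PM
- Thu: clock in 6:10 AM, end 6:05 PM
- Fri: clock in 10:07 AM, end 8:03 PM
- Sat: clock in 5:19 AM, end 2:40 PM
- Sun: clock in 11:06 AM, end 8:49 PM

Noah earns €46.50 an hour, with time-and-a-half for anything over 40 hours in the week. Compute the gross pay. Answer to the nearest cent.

€2509.84

Wed: 8:32 AM–4:56 PM = 8 h 24 min
Thu: 6:10 AM–6:05 PM = 11 h 55 min
Fri: 10:07 AM–8:03 PM = 9 h 56 min
Sat: 5:19 AM–2:40 PM = 9 h 21 min
Sun: 11:06 AM–8:49 PM = 9 h 43 min
Total worked: 49 h 19 min = 2959 min.
Regular 40 h 0 min = 2400 min at €46.50/h; overtime 9 h 19 min = 559 min at €69.75/h.
Pay = (2400 × €46.50 + 559 × €69.75) ÷ 60 = €2509.84.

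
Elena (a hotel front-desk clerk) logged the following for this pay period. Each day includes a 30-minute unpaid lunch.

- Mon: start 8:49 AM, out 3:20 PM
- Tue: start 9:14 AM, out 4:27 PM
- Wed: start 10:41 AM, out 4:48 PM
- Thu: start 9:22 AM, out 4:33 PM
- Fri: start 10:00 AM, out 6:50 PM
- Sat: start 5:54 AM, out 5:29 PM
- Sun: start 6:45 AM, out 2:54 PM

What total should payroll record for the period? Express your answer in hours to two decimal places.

52.10 hours

Mon: 8:49 AM–3:20 PM = 6 h 31 min; less 30 min break → 6 h 1 min
Tue: 9:14 AM–4:27 PM = 7 h 13 min; less 30 min break → 6 h 43 min
Wed: 10:41 AM–4:48 PM = 6 h 7 min; less 30 min break → 5 h 37 min
Thu: 9:22 AM–4:33 PM = 7 h 11 min; less 30 min break → 6 h 41 min
Fri: 10:00 AM–6:50 PM = 8 h 50 min; less 30 min break → 8 h 20 min
Sat: 5:54 AM–5:29 PM = 11 h 35 min; less 30 min break → 11 h 5 min
Sun: 6:45 AM–2:54 PM = 8 h 9 min; less 30 min break → 7 h 39 min
Total: 6 h 1 min + 6 h 43 min + 5 h 37 min + 6 h 41 min + 8 h 20 min + 11 h 5 min + 7 h 39 min = 52 h 6 min.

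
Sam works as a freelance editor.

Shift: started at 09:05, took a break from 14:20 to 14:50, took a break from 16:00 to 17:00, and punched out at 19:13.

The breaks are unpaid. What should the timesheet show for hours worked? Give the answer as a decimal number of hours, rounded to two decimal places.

Shift: 09:05–19:13 = 10 h 8 min; less 90 min break → 8 h 38 min

8.63 hours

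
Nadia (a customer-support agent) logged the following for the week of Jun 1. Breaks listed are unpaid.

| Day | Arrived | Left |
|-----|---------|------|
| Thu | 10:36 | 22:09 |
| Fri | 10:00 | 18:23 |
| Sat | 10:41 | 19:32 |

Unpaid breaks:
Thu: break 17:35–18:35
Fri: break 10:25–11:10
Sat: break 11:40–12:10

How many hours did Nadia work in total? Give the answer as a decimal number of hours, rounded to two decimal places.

26.53 hours

Thu: 10:36–22:09 = 11 h 33 min; less 60 min break → 10 h 33 min
Fri: 10:00–18:23 = 8 h 23 min; less 45 min break → 7 h 38 min
Sat: 10:41–19:32 = 8 h 51 min; less 30 min break → 8 h 21 min
Total: 10 h 33 min + 7 h 38 min + 8 h 21 min = 26 h 32 min.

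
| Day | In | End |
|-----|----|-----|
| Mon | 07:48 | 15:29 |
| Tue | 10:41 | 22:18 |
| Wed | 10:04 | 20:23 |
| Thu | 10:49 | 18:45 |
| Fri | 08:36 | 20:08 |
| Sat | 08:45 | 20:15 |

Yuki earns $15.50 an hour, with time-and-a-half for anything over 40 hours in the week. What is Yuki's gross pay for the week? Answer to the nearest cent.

Mon: 07:48–15:29 = 7 h 41 min
Tue: 10:41–22:18 = 11 h 37 min
Wed: 10:04–20:23 = 10 h 19 min
Thu: 10:49–18:45 = 7 h 56 min
Fri: 08:36–20:08 = 11 h 32 min
Sat: 08:45–20:15 = 11 h 30 min
Total worked: 60 h 35 min = 3635 min.
Regular 40 h 0 min = 2400 min at $15.50/h; overtime 20 h 35 min = 1235 min at $23.25/h.
Pay = (2400 × $15.50 + 1235 × $23.25) ÷ 60 = $1098.56.

$1098.56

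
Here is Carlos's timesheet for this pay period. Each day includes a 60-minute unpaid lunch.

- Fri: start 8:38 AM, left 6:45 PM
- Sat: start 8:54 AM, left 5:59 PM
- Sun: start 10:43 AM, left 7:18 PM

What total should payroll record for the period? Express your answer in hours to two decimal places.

24.78 hours

Fri: 8:38 AM–6:45 PM = 10 h 7 min; less 60 min break → 9 h 7 min
Sat: 8:54 AM–5:59 PM = 9 h 5 min; less 60 min break → 8 h 5 min
Sun: 10:43 AM–7:18 PM = 8 h 35 min; less 60 min break → 7 h 35 min
Total: 9 h 7 min + 8 h 5 min + 7 h 35 min = 24 h 47 min.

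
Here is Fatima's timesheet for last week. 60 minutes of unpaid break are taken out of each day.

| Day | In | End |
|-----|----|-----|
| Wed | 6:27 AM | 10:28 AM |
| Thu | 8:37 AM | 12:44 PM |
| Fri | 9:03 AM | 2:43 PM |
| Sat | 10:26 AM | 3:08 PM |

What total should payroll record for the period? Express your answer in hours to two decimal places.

14.50 hours

Wed: 6:27 AM–10:28 AM = 4 h 1 min; less 60 min break → 3 h 1 min
Thu: 8:37 AM–12:44 PM = 4 h 7 min; less 60 min break → 3 h 7 min
Fri: 9:03 AM–2:43 PM = 5 h 40 min; less 60 min break → 4 h 40 min
Sat: 10:26 AM–3:08 PM = 4 h 42 min; less 60 min break → 3 h 42 min
Total: 3 h 1 min + 3 h 7 min + 4 h 40 min + 3 h 42 min = 14 h 30 min.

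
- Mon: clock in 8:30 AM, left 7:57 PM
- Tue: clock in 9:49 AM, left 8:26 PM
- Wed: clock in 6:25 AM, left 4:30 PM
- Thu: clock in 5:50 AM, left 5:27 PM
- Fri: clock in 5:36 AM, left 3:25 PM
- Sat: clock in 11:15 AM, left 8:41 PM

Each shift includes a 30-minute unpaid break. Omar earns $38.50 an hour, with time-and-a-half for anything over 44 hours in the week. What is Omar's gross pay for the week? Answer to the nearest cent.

Mon: 8:30 AM–7:57 PM = 11 h 27 min; less 30 min break → 10 h 57 min
Tue: 9:49 AM–8:26 PM = 10 h 37 min; less 30 min break → 10 h 7 min
Wed: 6:25 AM–4:30 PM = 10 h 5 min; less 30 min break → 9 h 35 min
Thu: 5:50 AM–5:27 PM = 11 h 37 min; less 30 min break → 11 h 7 min
Fri: 5:36 AM–3:25 PM = 9 h 49 min; less 30 min break → 9 h 19 min
Sat: 11:15 AM–8:41 PM = 9 h 26 min; less 30 min break → 8 h 56 min
Total worked: 60 h 1 min = 3601 min.
Regular 44 h 0 min = 2640 min at $38.50/h; overtime 16 h 1 min = 961 min at $57.75/h.
Pay = (2640 × $38.50 + 961 × $57.75) ÷ 60 = $2618.96.

$2618.96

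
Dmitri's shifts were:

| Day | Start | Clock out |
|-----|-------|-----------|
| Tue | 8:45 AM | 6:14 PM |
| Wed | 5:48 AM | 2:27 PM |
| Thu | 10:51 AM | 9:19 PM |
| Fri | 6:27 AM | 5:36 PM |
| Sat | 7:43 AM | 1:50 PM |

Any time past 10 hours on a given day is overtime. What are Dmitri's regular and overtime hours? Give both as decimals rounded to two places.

Regular 44.25 hours, overtime 1.62 hours

Tue: 8:45 AM–6:14 PM = 9 h 29 min
Wed: 5:48 AM–2:27 PM = 8 h 39 min
Thu: 10:51 AM–9:19 PM = 10 h 28 min
Fri: 6:27 AM–5:36 PM = 11 h 9 min
Sat: 7:43 AM–1:50 PM = 6 h 7 min
Tue reg 9 h 29 min / OT 0 h 0 min; Wed reg 8 h 39 min / OT 0 h 0 min; Thu reg 10 h 0 min / OT 0 h 28 min; Fri reg 10 h 0 min / OT 1 h 9 min; Sat reg 6 h 7 min / OT 0 h 0 min.
Totals: regular 44 h 15 min, overtime 1 h 37 min.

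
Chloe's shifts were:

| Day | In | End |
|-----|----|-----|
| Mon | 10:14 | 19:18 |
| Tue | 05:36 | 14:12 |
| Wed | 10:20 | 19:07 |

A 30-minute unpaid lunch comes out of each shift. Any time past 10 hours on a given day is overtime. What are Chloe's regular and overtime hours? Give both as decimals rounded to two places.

Mon: 10:14–19:18 = 9 h 4 min; less 30 min break → 8 h 34 min
Tue: 05:36–14:12 = 8 h 36 min; less 30 min break → 8 h 6 min
Wed: 10:20–19:07 = 8 h 47 min; less 30 min break → 8 h 17 min
Mon reg 8 h 34 min / OT 0 h 0 min; Tue reg 8 h 6 min / OT 0 h 0 min; Wed reg 8 h 17 min / OT 0 h 0 min.
Totals: regular 24 h 57 min, overtime 0 h 0 min.

Regular 24.95 hours, overtime 0.00 hours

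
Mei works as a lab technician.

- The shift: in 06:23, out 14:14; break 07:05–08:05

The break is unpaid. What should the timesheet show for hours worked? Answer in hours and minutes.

6 h 51 min

The shift: 06:23–14:14 = 7 h 51 min; less 60 min break → 6 h 51 min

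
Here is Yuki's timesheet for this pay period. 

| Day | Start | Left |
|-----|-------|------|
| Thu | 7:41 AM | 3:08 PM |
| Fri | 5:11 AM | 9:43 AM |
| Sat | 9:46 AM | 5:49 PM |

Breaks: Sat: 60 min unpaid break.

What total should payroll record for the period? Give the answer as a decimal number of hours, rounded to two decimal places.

Thu: 7:41 AM–3:08 PM = 7 h 27 min
Fri: 5:11 AM–9:43 AM = 4 h 32 min
Sat: 9:46 AM–5:49 PM = 8 h 3 min; less 60 min break → 7 h 3 min
Total: 7 h 27 min + 4 h 32 min + 7 h 3 min = 19 h 2 min.

19.03 hours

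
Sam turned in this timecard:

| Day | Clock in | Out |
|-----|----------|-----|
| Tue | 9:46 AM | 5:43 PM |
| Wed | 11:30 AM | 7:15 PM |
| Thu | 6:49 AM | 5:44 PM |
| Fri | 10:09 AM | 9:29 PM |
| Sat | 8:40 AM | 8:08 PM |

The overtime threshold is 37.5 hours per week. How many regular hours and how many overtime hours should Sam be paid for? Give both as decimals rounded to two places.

Tue: 9:46 AM–5:43 PM = 7 h 57 min
Wed: 11:30 AM–7:15 PM = 7 h 45 min
Thu: 6:49 AM–5:44 PM = 10 h 55 min
Fri: 10:09 AM–9:29 PM = 11 h 20 min
Sat: 8:40 AM–8:08 PM = 11 h 28 min
Total worked: 49 h 25 min = 49.42 h.
Threshold 37.5 h → overtime 11 h 55 min, regular 37 h 30 min.

Regular 37.50 hours, overtime 11.92 hours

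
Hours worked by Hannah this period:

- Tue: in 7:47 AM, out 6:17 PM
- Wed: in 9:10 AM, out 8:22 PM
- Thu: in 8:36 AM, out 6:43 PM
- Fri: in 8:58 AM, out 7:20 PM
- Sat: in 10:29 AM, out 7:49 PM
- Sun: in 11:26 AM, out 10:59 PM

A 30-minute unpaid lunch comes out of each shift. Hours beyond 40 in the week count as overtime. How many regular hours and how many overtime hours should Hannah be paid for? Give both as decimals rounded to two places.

Regular 40.00 hours, overtime 20.07 hours

Tue: 7:47 AM–6:17 PM = 10 h 30 min; less 30 min break → 10 h 0 min
Wed: 9:10 AM–8:22 PM = 11 h 12 min; less 30 min break → 10 h 42 min
Thu: 8:36 AM–6:43 PM = 10 h 7 min; less 30 min break → 9 h 37 min
Fri: 8:58 AM–7:20 PM = 10 h 22 min; less 30 min break → 9 h 52 min
Sat: 10:29 AM–7:49 PM = 9 h 20 min; less 30 min break → 8 h 50 min
Sun: 11:26 AM–10:59 PM = 11 h 33 min; less 30 min break → 11 h 3 min
Total worked: 60 h 4 min = 60.07 h.
Threshold 40 h → overtime 20 h 4 min, regular 40 h 0 min.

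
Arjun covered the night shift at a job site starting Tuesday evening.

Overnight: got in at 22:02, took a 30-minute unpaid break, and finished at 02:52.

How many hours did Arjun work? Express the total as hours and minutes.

4 h 20 min

Overnight: 22:02 → midnight = 1 h 58 min; midnight → 02:52 = 2 h 52 min; span 4 h 50 min; less 30 min break → 4 h 20 min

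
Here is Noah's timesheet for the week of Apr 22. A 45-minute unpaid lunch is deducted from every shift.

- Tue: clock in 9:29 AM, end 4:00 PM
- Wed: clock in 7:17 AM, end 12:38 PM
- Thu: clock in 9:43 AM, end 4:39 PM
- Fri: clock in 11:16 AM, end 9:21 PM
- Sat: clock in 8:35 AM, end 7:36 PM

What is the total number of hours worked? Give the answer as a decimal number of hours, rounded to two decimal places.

36.15 hours

Tue: 9:29 AM–4:00 PM = 6 h 31 min; less 45 min break → 5 h 46 min
Wed: 7:17 AM–12:38 PM = 5 h 21 min; less 45 min break → 4 h 36 min
Thu: 9:43 AM–4:39 PM = 6 h 56 min; less 45 min break → 6 h 11 min
Fri: 11:16 AM–9:21 PM = 10 h 5 min; less 45 min break → 9 h 20 min
Sat: 8:35 AM–7:36 PM = 11 h 1 min; less 45 min break → 10 h 16 min
Total: 5 h 46 min + 4 h 36 min + 6 h 11 min + 9 h 20 min + 10 h 16 min = 36 h 9 min.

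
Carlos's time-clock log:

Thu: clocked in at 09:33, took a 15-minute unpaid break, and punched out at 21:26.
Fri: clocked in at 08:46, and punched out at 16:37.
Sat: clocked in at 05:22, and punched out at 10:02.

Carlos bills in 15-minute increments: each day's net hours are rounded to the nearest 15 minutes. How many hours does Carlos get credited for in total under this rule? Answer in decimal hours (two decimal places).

Thu: 09:33–21:26 = 11 h 53 min − 15 min = 11 h 38 min → rounds to 11 h 45 min
Fri: 08:46–16:37 = 7 h 51 min → rounds to 7 h 45 min
Sat: 05:22–10:02 = 4 h 40 min → rounds to 4 h 45 min
Total credited: 24 h 15 min.

24.25 hours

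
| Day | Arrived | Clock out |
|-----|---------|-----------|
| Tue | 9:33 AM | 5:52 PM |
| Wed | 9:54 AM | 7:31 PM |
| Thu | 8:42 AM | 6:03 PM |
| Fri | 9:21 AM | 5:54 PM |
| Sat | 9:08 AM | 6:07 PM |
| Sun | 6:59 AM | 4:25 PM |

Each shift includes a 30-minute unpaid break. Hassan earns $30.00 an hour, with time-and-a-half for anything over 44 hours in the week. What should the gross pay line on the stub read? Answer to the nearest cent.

Tue: 9:33 AM–5:52 PM = 8 h 19 min; less 30 min break → 7 h 49 min
Wed: 9:54 AM–7:31 PM = 9 h 37 min; less 30 min break → 9 h 7 min
Thu: 8:42 AM–6:03 PM = 9 h 21 min; less 30 min break → 8 h 51 min
Fri: 9:21 AM–5:54 PM = 8 h 33 min; less 30 min break → 8 h 3 min
Sat: 9:08 AM–6:07 PM = 8 h 59 min; less 30 min break → 8 h 29 min
Sun: 6:59 AM–4:25 PM = 9 h 26 min; less 30 min break → 8 h 56 min
Total worked: 51 h 15 min = 3075 min.
Regular 44 h 0 min = 2640 min at $30.00/h; overtime 7 h 15 min = 435 min at $45.00/h.
Pay = (2640 × $30.00 + 435 × $45.00) ÷ 60 = $1646.25.

$1646.25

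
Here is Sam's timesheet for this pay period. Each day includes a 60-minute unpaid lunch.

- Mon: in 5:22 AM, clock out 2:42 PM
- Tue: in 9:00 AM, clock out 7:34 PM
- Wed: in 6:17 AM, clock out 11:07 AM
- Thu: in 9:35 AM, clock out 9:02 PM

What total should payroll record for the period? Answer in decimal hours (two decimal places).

32.18 hours

Mon: 5:22 AM–2:42 PM = 9 h 20 min; less 60 min break → 8 h 20 min
Tue: 9:00 AM–7:34 PM = 10 h 34 min; less 60 min break → 9 h 34 min
Wed: 6:17 AM–11:07 AM = 4 h 50 min; less 60 min break → 3 h 50 min
Thu: 9:35 AM–9:02 PM = 11 h 27 min; less 60 min break → 10 h 27 min
Total: 8 h 20 min + 9 h 34 min + 3 h 50 min + 10 h 27 min = 32 h 11 min.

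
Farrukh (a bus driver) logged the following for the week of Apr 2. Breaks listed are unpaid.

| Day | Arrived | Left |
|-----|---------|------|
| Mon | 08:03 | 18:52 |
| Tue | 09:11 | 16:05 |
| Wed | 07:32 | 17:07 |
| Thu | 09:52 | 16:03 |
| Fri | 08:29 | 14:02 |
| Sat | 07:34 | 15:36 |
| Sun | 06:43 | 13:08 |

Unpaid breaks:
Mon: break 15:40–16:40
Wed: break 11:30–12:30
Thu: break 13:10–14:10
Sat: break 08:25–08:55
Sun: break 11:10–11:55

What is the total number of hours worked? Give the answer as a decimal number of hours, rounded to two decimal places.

49.23 hours

Mon: 08:03–18:52 = 10 h 49 min; less 60 min break → 9 h 49 min
Tue: 09:11–16:05 = 6 h 54 min
Wed: 07:32–17:07 = 9 h 35 min; less 60 min break → 8 h 35 min
Thu: 09:52–16:03 = 6 h 11 min; less 60 min break → 5 h 11 min
Fri: 08:29–14:02 = 5 h 33 min
Sat: 07:34–15:36 = 8 h 2 min; less 30 min break → 7 h 32 min
Sun: 06:43–13:08 = 6 h 25 min; less 45 min break → 5 h 40 min
Total: 9 h 49 min + 6 h 54 min + 8 h 35 min + 5 h 11 min + 5 h 33 min + 7 h 32 min + 5 h 40 min = 49 h 14 min.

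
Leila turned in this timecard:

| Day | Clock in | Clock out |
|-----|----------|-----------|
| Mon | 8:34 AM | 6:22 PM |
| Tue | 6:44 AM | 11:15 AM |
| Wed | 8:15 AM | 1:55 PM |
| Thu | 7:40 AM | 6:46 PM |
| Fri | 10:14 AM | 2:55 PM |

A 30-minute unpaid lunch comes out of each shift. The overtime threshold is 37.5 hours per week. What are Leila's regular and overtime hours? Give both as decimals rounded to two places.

Regular 33.27 hours, overtime 0.00 hours

Mon: 8:34 AM–6:22 PM = 9 h 48 min; less 30 min break → 9 h 18 min
Tue: 6:44 AM–11:15 AM = 4 h 31 min; less 30 min break → 4 h 1 min
Wed: 8:15 AM–1:55 PM = 5 h 40 min; less 30 min break → 5 h 10 min
Thu: 7:40 AM–6:46 PM = 11 h 6 min; less 30 min break → 10 h 36 min
Fri: 10:14 AM–2:55 PM = 4 h 41 min; less 30 min break → 4 h 11 min
Total worked: 33 h 16 min = 33.27 h.
Threshold 37.5 h → overtime 0 h 0 min, regular 33 h 16 min.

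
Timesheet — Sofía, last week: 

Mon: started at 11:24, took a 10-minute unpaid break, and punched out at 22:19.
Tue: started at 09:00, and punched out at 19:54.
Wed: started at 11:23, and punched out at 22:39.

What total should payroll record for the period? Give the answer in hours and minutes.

32 h 55 min

Mon: 11:24–22:19 = 10 h 55 min; less 10 min break → 10 h 45 min
Tue: 09:00–19:54 = 10 h 54 min
Wed: 11:23–22:39 = 11 h 16 min
Total: 10 h 45 min + 10 h 54 min + 11 h 16 min = 32 h 55 min.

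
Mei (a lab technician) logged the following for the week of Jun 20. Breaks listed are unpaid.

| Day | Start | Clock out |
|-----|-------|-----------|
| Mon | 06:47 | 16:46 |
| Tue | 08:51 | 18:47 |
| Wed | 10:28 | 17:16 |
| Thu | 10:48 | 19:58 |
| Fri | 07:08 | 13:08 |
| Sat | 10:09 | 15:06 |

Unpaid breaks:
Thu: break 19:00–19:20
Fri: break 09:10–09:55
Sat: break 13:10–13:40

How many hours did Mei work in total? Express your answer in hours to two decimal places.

Mon: 06:47–16:46 = 9 h 59 min
Tue: 08:51–18:47 = 9 h 56 min
Wed: 10:28–17:16 = 6 h 48 min
Thu: 10:48–19:58 = 9 h 10 min; less 20 min break → 8 h 50 min
Fri: 07:08–13:08 = 6 h 0 min; less 45 min break → 5 h 15 min
Sat: 10:09–15:06 = 4 h 57 min; less 30 min break → 4 h 27 min
Total: 9 h 59 min + 9 h 56 min + 6 h 48 min + 8 h 50 min + 5 h 15 min + 4 h 27 min = 45 h 15 min.

45.25 hours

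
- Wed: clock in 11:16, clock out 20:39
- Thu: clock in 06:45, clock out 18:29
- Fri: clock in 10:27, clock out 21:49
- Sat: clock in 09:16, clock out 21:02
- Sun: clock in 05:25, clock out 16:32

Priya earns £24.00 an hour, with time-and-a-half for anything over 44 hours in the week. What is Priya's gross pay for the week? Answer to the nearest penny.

Wed: 11:16–20:39 = 9 h 23 min
Thu: 06:45–18:29 = 11 h 44 min
Fri: 10:27–21:49 = 11 h 22 min
Sat: 09:16–21:02 = 11 h 46 min
Sun: 05:25–16:32 = 11 h 7 min
Total worked: 55 h 22 min = 3322 min.
Regular 44 h 0 min = 2640 min at £24.00/h; overtime 11 h 22 min = 682 min at £36.00/h.
Pay = (2640 × £24.00 + 682 × £36.00) ÷ 60 = £1465.20.

£1465.20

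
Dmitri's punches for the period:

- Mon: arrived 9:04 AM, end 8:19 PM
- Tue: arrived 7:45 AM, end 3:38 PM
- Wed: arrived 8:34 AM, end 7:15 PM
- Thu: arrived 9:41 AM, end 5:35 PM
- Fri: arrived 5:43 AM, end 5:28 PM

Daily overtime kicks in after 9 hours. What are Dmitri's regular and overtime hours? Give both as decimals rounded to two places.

Mon: 9:04 AM–8:19 PM = 11 h 15 min
Tue: 7:45 AM–3:38 PM = 7 h 53 min
Wed: 8:34 AM–7:15 PM = 10 h 41 min
Thu: 9:41 AM–5:35 PM = 7 h 54 min
Fri: 5:43 AM–5:28 PM = 11 h 45 min
Mon reg 9 h 0 min / OT 2 h 15 min; Tue reg 7 h 53 min / OT 0 h 0 min; Wed reg 9 h 0 min / OT 1 h 41 min; Thu reg 7 h 54 min / OT 0 h 0 min; Fri reg 9 h 0 min / OT 2 h 45 min.
Totals: regular 42 h 47 min, overtime 6 h 41 min.

Regular 42.78 hours, overtime 6.68 hours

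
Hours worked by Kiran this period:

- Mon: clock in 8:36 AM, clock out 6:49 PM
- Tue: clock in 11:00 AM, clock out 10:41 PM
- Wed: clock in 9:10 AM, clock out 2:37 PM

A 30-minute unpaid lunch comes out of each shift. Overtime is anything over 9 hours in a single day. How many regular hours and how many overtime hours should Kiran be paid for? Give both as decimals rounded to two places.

Regular 22.95 hours, overtime 2.90 hours

Mon: 8:36 AM–6:49 PM = 10 h 13 min; less 30 min break → 9 h 43 min
Tue: 11:00 AM–10:41 PM = 11 h 41 min; less 30 min break → 11 h 11 min
Wed: 9:10 AM–2:37 PM = 5 h 27 min; less 30 min break → 4 h 57 min
Mon reg 9 h 0 min / OT 0 h 43 min; Tue reg 9 h 0 min / OT 2 h 11 min; Wed reg 4 h 57 min / OT 0 h 0 min.
Totals: regular 22 h 57 min, overtime 2 h 54 min.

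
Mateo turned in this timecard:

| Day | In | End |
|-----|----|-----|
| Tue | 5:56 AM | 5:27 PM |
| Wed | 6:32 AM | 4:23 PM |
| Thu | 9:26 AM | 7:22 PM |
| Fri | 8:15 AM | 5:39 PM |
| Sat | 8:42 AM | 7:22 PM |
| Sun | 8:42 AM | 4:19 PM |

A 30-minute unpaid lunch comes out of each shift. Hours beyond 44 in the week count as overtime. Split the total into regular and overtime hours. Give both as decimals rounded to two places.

Regular 44.00 hours, overtime 11.98 hours

Tue: 5:56 AM–5:27 PM = 11 h 31 min; less 30 min break → 11 h 1 min
Wed: 6:32 AM–4:23 PM = 9 h 51 min; less 30 min break → 9 h 21 min
Thu: 9:26 AM–7:22 PM = 9 h 56 min; less 30 min break → 9 h 26 min
Fri: 8:15 AM–5:39 PM = 9 h 24 min; less 30 min break → 8 h 54 min
Sat: 8:42 AM–7:22 PM = 10 h 40 min; less 30 min break → 10 h 10 min
Sun: 8:42 AM–4:19 PM = 7 h 37 min; less 30 min break → 7 h 7 min
Total worked: 55 h 59 min = 55.98 h.
Threshold 44 h → overtime 11 h 59 min, regular 44 h 0 min.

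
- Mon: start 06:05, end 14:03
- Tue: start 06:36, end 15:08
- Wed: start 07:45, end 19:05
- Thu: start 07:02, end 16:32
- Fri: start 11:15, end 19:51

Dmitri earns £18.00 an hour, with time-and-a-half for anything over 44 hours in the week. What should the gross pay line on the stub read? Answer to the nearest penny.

Mon: 06:05–14:03 = 7 h 58 min
Tue: 06:36–15:08 = 8 h 32 min
Wed: 07:45–19:05 = 11 h 20 min
Thu: 07:02–16:32 = 9 h 30 min
Fri: 11:15–19:51 = 8 h 36 min
Total worked: 45 h 56 min = 2756 min.
Regular 44 h 0 min = 2640 min at £18.00/h; overtime 1 h 56 min = 116 min at £27.00/h.
Pay = (2640 × £18.00 + 116 × £27.00) ÷ 60 = £844.20.

£844.20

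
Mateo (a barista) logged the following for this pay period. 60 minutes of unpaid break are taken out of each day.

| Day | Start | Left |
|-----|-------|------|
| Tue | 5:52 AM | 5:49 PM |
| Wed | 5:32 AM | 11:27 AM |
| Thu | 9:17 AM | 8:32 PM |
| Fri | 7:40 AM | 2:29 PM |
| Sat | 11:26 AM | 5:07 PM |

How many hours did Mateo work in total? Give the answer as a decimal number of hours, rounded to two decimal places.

36.62 hours

Tue: 5:52 AM–5:49 PM = 11 h 57 min; less 60 min break → 10 h 57 min
Wed: 5:32 AM–11:27 AM = 5 h 55 min; less 60 min break → 4 h 55 min
Thu: 9:17 AM–8:32 PM = 11 h 15 min; less 60 min break → 10 h 15 min
Fri: 7:40 AM–2:29 PM = 6 h 49 min; less 60 min break → 5 h 49 min
Sat: 11:26 AM–5:07 PM = 5 h 41 min; less 60 min break → 4 h 41 min
Total: 10 h 57 min + 4 h 55 min + 10 h 15 min + 5 h 49 min + 4 h 41 min = 36 h 37 min.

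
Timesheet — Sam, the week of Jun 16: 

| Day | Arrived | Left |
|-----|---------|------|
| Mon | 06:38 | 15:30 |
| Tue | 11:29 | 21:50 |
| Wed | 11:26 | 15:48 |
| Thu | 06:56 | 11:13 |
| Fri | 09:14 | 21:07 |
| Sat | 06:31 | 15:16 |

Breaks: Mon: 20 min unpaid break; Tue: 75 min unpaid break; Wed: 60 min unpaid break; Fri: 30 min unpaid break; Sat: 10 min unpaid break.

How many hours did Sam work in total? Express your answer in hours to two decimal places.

45.25 hours

Mon: 06:38–15:30 = 8 h 52 min; less 20 min break → 8 h 32 min
Tue: 11:29–21:50 = 10 h 21 min; less 75 min break → 9 h 6 min
Wed: 11:26–15:48 = 4 h 22 min; less 60 min break → 3 h 22 min
Thu: 06:56–11:13 = 4 h 17 min
Fri: 09:14–21:07 = 11 h 53 min; less 30 min break → 11 h 23 min
Sat: 06:31–15:16 = 8 h 45 min; less 10 min break → 8 h 35 min
Total: 8 h 32 min + 9 h 6 min + 3 h 22 min + 4 h 17 min + 11 h 23 min + 8 h 35 min = 45 h 15 min.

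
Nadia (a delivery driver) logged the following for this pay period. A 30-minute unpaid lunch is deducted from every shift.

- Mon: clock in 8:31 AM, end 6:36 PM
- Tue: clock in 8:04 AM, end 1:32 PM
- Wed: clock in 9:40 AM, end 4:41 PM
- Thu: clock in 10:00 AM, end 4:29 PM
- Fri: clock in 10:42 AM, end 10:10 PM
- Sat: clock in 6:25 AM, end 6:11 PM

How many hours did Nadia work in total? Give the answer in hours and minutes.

Mon: 8:31 AM–6:36 PM = 10 h 5 min; less 30 min break → 9 h 35 min
Tue: 8:04 AM–1:32 PM = 5 h 28 min; less 30 min break → 4 h 58 min
Wed: 9:40 AM–4:41 PM = 7 h 1 min; less 30 min break → 6 h 31 min
Thu: 10:00 AM–4:29 PM = 6 h 29 min; less 30 min break → 5 h 59 min
Fri: 10:42 AM–10:10 PM = 11 h 28 min; less 30 min break → 10 h 58 min
Sat: 6:25 AM–6:11 PM = 11 h 46 min; less 30 min break → 11 h 16 min
Total: 9 h 35 min + 4 h 58 min + 6 h 31 min + 5 h 59 min + 10 h 58 min + 11 h 16 min = 49 h 17 min.

49 h 17 min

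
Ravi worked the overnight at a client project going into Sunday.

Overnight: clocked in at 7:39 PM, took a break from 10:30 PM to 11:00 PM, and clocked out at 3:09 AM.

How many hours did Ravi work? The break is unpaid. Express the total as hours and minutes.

7 h 0 min

Overnight: 7:39 PM → midnight = 4 h 21 min; midnight → 3:09 AM = 3 h 9 min; span 7 h 30 min; less 30 min break → 7 h 0 min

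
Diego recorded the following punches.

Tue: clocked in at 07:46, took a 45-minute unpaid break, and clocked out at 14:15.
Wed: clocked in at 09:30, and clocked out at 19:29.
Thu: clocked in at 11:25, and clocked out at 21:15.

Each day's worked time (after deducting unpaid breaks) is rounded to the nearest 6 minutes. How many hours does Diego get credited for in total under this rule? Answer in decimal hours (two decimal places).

25.50 hours

Tue: 07:46–14:15 = 6 h 29 min − 45 min = 5 h 44 min → rounds to 5 h 42 min
Wed: 09:30–19:29 = 9 h 59 min → rounds to 10 h 0 min
Thu: 11:25–21:15 = 9 h 50 min → rounds to 9 h 48 min
Total credited: 25 h 30 min.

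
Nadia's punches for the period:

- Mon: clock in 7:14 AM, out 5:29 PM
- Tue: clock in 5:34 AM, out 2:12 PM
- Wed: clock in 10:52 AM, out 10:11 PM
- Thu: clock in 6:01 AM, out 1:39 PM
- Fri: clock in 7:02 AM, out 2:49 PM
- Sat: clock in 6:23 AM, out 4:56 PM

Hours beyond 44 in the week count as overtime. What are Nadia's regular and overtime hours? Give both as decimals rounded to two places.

Regular 44.00 hours, overtime 12.17 hours

Mon: 7:14 AM–5:29 PM = 10 h 15 min
Tue: 5:34 AM–2:12 PM = 8 h 38 min
Wed: 10:52 AM–10:11 PM = 11 h 19 min
Thu: 6:01 AM–1:39 PM = 7 h 38 min
Fri: 7:02 AM–2:49 PM = 7 h 47 min
Sat: 6:23 AM–4:56 PM = 10 h 33 min
Total worked: 56 h 10 min = 56.17 h.
Threshold 44 h → overtime 12 h 10 min, regular 44 h 0 min.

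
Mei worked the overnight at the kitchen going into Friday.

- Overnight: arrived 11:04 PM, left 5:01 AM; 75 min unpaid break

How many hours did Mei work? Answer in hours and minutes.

Overnight: 11:04 PM → midnight = 0 h 56 min; midnight → 5:01 AM = 5 h 1 min; span 5 h 57 min; less 75 min break → 4 h 42 min

4 h 42 min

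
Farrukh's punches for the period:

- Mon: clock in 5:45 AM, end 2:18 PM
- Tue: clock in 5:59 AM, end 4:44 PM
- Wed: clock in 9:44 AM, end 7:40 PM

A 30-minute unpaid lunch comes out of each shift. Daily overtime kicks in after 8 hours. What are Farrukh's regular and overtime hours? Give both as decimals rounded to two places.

Mon: 5:45 AM–2:18 PM = 8 h 33 min; less 30 min break → 8 h 3 min
Tue: 5:59 AM–4:44 PM = 10 h 45 min; less 30 min break → 10 h 15 min
Wed: 9:44 AM–7:40 PM = 9 h 56 min; less 30 min break → 9 h 26 min
Mon reg 8 h 0 min / OT 0 h 3 min; Tue reg 8 h 0 min / OT 2 h 15 min; Wed reg 8 h 0 min / OT 1 h 26 min.
Totals: regular 24 h 0 min, overtime 3 h 44 min.

Regular 24.00 hours, overtime 3.73 hours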